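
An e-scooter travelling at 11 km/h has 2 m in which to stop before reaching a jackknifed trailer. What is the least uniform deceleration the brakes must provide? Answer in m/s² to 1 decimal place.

11 km/h ÷ 3.6 = 3.0556 m/s.
v² = 2a·d ⇒ a = v²/(2d) = 3.0556² / (2 × 2.000) = 9.337 / 4.000 = 2.3342 m/s².

Required deceleration ≈ 2.3 m/s²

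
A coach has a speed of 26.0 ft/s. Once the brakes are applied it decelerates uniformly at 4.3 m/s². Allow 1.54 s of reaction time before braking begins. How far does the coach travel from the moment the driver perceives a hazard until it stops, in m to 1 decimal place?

Total stopping distance ≈ 19.5 m

26 ft/s × 0.3048 = 7.9248 m/s.
Reaction distance = v·t_r = 7.9248 × 1.54 = 12.204 m.
Braking distance = v²/(2a) = 7.9248² / (2 × 4.300) = 62.802 / 8.600 = 7.303 m.
Total = 12.204 + 7.303 = 19.507 m.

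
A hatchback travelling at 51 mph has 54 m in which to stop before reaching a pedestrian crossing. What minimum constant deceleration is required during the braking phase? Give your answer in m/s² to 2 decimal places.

51 mph × 0.44704 = 22.7990 m/s.
v² = 2a·d ⇒ a = v²/(2d) = 22.7990² / (2 × 54.000) = 519.794 / 108.000 = 4.8129 m/s².

Required deceleration ≈ 4.81 m/s²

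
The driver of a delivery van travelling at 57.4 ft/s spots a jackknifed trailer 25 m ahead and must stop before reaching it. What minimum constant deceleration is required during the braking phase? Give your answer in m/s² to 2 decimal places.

57.4 ft/s × 0.3048 = 17.4955 m/s.
v² = 2a·d ⇒ a = v²/(2d) = 17.4955² / (2 × 25.000) = 306.093 / 50.000 = 6.1219 m/s².

Required deceleration ≈ 6.12 m/s²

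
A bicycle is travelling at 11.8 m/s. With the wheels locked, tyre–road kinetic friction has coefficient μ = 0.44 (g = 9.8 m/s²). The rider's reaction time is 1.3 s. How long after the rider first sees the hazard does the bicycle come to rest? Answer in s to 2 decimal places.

Total time ≈ 4.04 s

a = μg = 0.44 × 9.8 = 4.312 m/s².
Braking time = v/a = 11.8000 / 4.312 = 2.737 s.
Total = 1.3 + 2.737 = 4.037 s.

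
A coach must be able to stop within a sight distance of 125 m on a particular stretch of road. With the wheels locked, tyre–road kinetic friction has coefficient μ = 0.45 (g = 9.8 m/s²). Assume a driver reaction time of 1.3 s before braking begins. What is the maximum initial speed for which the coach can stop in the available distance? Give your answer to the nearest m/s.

Maximum speed ≈ 28 m/s

a = μg = 0.45 × 9.8 = 4.410 m/s².
Stopping distance: v·t_r + v²/(2a) = 125 with t_r = 1.3 s and a = 4.410 m/s².
So v² + 11.466 v − 1102.50 = 0.
Positive root: v = −a·t_r + √((a·t_r)² + 2a·d) = −5.733 + √(32.867 + 1102.50) = 27.9622 m/s.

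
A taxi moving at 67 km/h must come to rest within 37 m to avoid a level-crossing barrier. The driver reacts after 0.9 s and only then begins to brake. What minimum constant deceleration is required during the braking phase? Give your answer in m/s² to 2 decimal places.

67 km/h ÷ 3.6 = 18.6111 m/s.
Distance covered during reaction = 18.6111 × 0.9 = 16.750 m.
Distance available for braking: 37 − 16.750 = 20.250 m.
v² = 2a·d ⇒ a = v²/(2d) = 18.6111² / (2 × 20.250) = 346.373 / 40.500 = 8.5524 m/s².

Required deceleration ≈ 8.55 m/s²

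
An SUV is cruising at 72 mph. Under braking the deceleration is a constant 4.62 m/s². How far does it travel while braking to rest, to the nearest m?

72 mph × 0.44704 = 32.1869 m/s.
Braking distance = v²/(2a) = 32.1869² / (2 × 4.620) = 1035.997 / 9.240 = 112.121 m.

Braking distance ≈ 112 m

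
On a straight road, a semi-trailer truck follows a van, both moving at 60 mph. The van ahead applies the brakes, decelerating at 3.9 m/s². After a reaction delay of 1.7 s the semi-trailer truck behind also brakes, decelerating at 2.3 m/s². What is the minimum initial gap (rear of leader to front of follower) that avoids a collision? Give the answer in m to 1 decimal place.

Minimum gap ≈ 109.8 m

60 mph × 0.44704 = 26.8224 m/s.
Leader travels v²/(2a_L) = 719.441 / 7.800 = 92.236 m before stopping.
Follower covers v·t_r = 26.8224 × 1.7 = 45.598 m while reacting, then v²/(2a_F) = 719.441 / 4.600 = 156.400 m while braking, for a total of 45.598 + 156.400 = 201.998 m.
Since a_F ≤ a_L and the follower starts braking later, the follower is never slower than the leader, so the closest approach is when both have stopped.
Minimum gap = 201.998 − 92.236 = 109.762 m.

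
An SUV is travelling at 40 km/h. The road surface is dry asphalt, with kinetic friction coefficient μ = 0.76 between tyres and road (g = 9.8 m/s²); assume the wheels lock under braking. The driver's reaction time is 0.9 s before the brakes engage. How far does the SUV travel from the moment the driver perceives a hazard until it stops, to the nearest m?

40 km/h ÷ 3.6 = 11.1111 m/s.
a = μg = 0.76 × 9.8 = 7.448 m/s².
Reaction distance = v·t_r = 11.1111 × 0.9 = 10.000 m.
Braking distance = v²/(2a) = 11.1111² / (2 × 7.448) = 123.457 / 14.896 = 8.288 m.
Total = 10.000 + 8.288 = 18.288 m.

Total stopping distance ≈ 18 m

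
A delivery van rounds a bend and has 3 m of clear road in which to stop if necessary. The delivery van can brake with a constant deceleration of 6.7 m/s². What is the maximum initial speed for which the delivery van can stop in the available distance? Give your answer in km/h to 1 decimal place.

Maximum speed ≈ 22.8 km/h

v²/(2a) = d ⇒ v = √(2 × 6.700 × 3) = √40.20 = 6.3403 m/s.
6.3403 m/s × 3.6 = 22.825 km/h.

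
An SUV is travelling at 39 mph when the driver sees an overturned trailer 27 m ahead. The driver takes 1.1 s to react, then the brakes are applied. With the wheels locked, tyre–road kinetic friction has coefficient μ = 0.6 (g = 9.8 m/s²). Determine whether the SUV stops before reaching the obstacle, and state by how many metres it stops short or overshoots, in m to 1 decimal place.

39 mph × 0.44704 = 17.4346 m/s.
a = μg = 0.6 × 9.8 = 5.880 m/s².
Reaction distance = 17.4346 × 1.1 = 19.178 m.
Braking distance = v²/(2a) = 303.965 / 11.760 = 25.847 m.
Total stopping distance = 19.178 + 25.847 = 45.025 m, vs 27 m available — it cannot stop in time and overshoots by 45.025 − 27 = 18.025 m.

No — it overshoots by 18.0 m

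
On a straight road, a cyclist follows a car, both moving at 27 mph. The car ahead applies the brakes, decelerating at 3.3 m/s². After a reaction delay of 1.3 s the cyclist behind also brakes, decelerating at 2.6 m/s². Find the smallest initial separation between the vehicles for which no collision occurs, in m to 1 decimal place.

Minimum gap ≈ 21.6 m

27 mph × 0.44704 = 12.0701 m/s.
Leader travels v²/(2a_L) = 145.687 / 6.600 = 22.074 m before stopping.
Follower covers v·t_r = 12.0701 × 1.3 = 15.691 m while reacting, then v²/(2a_F) = 145.687 / 5.200 = 28.017 m while braking, for a total of 15.691 + 28.017 = 43.708 m.
Since a_F ≤ a_L and the follower starts braking later, the follower is never slower than the leader, so the closest approach is when both have stopped.
Minimum gap = 43.708 − 22.074 = 21.634 m.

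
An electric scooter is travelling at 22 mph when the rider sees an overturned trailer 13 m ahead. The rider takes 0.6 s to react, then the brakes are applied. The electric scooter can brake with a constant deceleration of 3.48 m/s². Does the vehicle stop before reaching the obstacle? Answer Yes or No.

No

22 mph × 0.44704 = 9.8349 m/s.
Reaction distance = 9.8349 × 0.6 = 5.901 m.
Braking distance = v²/(2a) = 96.725 / 6.960 = 13.897 m.
Total stopping distance = 5.901 + 13.897 = 19.798 m, vs 13 m available — it cannot stop in time and overshoots by 19.798 − 13 = 6.798 m.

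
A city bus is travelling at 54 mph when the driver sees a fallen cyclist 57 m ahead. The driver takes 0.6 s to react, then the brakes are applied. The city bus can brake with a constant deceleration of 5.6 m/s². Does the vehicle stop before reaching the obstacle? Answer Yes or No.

54 mph × 0.44704 = 24.1402 m/s.
Reaction distance = 24.1402 × 0.6 = 14.484 m.
Braking distance = v²/(2a) = 582.749 / 11.200 = 52.031 m.
Total stopping distance = 14.484 + 52.031 = 66.515 m, vs 57 m available — it cannot stop in time and overshoots by 66.515 − 57 = 9.515 m.

No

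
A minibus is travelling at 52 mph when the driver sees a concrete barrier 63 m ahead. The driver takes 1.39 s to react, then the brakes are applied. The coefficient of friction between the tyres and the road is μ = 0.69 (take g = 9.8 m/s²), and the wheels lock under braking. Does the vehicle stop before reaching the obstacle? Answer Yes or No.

52 mph × 0.44704 = 23.2461 m/s.
a = μg = 0.69 × 9.8 = 6.762 m/s².
Reaction distance = 23.2461 × 1.39 = 32.312 m.
Braking distance = v²/(2a) = 540.381 / 13.524 = 39.957 m.
Total stopping distance = 32.312 + 39.957 = 72.269 m, vs 63 m available — it cannot stop in time and overshoots by 72.269 − 63 = 9.269 m.

No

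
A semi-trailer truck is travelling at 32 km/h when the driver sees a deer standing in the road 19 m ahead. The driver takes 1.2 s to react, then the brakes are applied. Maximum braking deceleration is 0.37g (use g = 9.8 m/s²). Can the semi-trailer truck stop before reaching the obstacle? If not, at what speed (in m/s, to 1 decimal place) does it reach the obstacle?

No — it strikes the obstacle at 4.3 m/s

32 km/h ÷ 3.6 = 8.8889 m/s.
a = 0.37 × 9.8 = 3.626 m/s².
Reaction distance = 8.8889 × 1.2 = 10.667 m.
Braking distance needed to stop: v²/(2a) = 79.013 / 7.252 = 10.895 m, so total needed = 10.667 + 10.895 = 21.562 m > 19 m — it cannot stop.
Distance remaining when braking begins: 19 − 10.667 = 8.333 m.
v² = v₀² − 2a·d = 79.013 − 2 × 3.626 × 8.333 = 18.582 m²/s².
v = √18.582 = 4.311 m/s.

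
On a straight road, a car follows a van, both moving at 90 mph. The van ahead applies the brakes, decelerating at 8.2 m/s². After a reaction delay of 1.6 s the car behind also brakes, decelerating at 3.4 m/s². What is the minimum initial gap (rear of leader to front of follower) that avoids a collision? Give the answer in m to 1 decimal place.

90 mph × 0.44704 = 40.2336 m/s.
Leader travels v²/(2a_L) = 1618.743 / 16.400 = 98.704 m before stopping.
Follower covers v·t_r = 40.2336 × 1.6 = 64.374 m while reacting, then v²/(2a_F) = 1618.743 / 6.800 = 238.050 m while braking, for a total of 64.374 + 238.050 = 302.424 m.
Since a_F ≤ a_L and the follower starts braking later, the follower is never slower than the leader, so the closest approach is when both have stopped.
Minimum gap = 302.424 − 98.704 = 203.720 m.

Minimum gap ≈ 203.7 m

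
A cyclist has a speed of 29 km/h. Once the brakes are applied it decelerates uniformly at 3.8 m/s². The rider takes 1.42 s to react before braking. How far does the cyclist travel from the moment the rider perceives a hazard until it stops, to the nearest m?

29 km/h ÷ 3.6 = 8.0556 m/s.
Reaction distance = v·t_r = 8.0556 × 1.42 = 11.439 m.
Braking distance = v²/(2a) = 8.0556² / (2 × 3.800) = 64.893 / 7.600 = 8.539 m.
Total = 11.439 + 8.539 = 19.978 m.

Total stopping distance ≈ 20 m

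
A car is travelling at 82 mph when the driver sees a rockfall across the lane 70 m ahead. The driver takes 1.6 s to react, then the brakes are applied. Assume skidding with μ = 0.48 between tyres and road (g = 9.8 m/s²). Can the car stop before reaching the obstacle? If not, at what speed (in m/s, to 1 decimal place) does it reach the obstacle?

82 mph × 0.44704 = 36.6573 m/s.
a = μg = 0.48 × 9.8 = 4.704 m/s².
Reaction distance = 36.6573 × 1.6 = 58.652 m.
Braking distance needed to stop: v²/(2a) = 1343.758 / 9.408 = 142.831 m, so total needed = 58.652 + 142.831 = 201.483 m > 70 m — it cannot stop.
Distance remaining when braking begins: 70 − 58.652 = 11.348 m.
v² = v₀² − 2a·d = 1343.758 − 2 × 4.704 × 11.348 = 1236.996 m²/s².
v = √1236.996 = 35.171 m/s.

No — it strikes the obstacle at 35.2 m/s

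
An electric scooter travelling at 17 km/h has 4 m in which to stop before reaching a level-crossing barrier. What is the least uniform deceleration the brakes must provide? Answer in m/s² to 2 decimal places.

17 km/h ÷ 3.6 = 4.7222 m/s.
v² = 2a·d ⇒ a = v²/(2d) = 4.7222² / (2 × 4.000) = 22.299 / 8.000 = 2.7874 m/s².

Required deceleration ≈ 2.79 m/s²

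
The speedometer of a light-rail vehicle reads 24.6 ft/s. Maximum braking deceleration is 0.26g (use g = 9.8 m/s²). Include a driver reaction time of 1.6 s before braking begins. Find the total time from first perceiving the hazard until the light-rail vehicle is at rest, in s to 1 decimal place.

Total time ≈ 4.5 s

24.6 ft/s × 0.3048 = 7.4981 m/s.
a = 0.26 × 9.8 = 2.548 m/s².
Braking time = v/a = 7.4981 / 2.548 = 2.943 s.
Total = 1.6 + 2.943 = 4.543 s.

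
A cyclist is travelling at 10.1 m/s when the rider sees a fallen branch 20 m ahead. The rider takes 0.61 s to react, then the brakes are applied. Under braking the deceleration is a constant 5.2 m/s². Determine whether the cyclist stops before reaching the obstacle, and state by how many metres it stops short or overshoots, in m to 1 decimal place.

Reaction distance = 10.1000 × 0.61 = 6.161 m.
Braking distance = v²/(2a) = 102.010 / 10.400 = 9.809 m.
Total stopping distance = 6.161 + 9.809 = 15.970 m, vs 20 m available — it stops with 20 − 15.970 = 4.030 m to spare.

Yes — it stops 4.0 m short of the obstacle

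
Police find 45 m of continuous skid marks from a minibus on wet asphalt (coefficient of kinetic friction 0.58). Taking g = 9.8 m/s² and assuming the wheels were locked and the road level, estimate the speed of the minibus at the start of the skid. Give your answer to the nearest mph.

Initial speed ≈ 51 mph

Deceleration a = μg = 0.58 × 9.8 = 5.684 m/s².
v = √(2a·d) = √(2 × 5.684 × 45) = √511.560 = 22.6177 m/s.
= 22.6177 ÷ 0.44704 = 50.594 mph.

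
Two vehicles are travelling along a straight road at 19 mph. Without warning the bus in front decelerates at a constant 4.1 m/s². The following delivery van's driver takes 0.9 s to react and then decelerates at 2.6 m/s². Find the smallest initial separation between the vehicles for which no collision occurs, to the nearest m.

Minimum gap ≈ 13 m

19 mph × 0.44704 = 8.4938 m/s.
Leader travels v²/(2a_L) = 72.145 / 8.200 = 8.798 m before stopping.
Follower covers v·t_r = 8.4938 × 0.9 = 7.644 m while reacting, then v²/(2a_F) = 72.145 / 5.200 = 13.874 m while braking, for a total of 7.644 + 13.874 = 21.518 m.
Since a_F ≤ a_L and the follower starts braking later, the follower is never slower than the leader, so the closest approach is when both have stopped.
Minimum gap = 21.518 − 8.798 = 12.720 m.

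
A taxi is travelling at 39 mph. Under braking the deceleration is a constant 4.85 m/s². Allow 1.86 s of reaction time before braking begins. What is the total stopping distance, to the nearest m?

Total stopping distance ≈ 64 m

39 mph × 0.44704 = 17.4346 m/s.
Reaction distance = v·t_r = 17.4346 × 1.86 = 32.428 m.
Braking distance = v²/(2a) = 17.4346² / (2 × 4.850) = 303.965 / 9.700 = 31.337 m.
Total = 32.428 + 31.337 = 63.765 m.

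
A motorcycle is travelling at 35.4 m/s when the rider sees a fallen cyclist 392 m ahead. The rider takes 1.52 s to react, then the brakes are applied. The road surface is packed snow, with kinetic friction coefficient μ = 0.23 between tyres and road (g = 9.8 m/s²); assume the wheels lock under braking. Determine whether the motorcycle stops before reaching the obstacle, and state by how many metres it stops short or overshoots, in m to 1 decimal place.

a = μg = 0.23 × 9.8 = 2.254 m/s².
Reaction distance = 35.4000 × 1.52 = 53.808 m.
Braking distance = v²/(2a) = 1253.160 / 4.508 = 277.986 m.
Total stopping distance = 53.808 + 277.986 = 331.794 m, vs 392 m available — it stops with 392 − 331.794 = 60.206 m to spare.

Yes — it stops 60.2 m short of the obstacle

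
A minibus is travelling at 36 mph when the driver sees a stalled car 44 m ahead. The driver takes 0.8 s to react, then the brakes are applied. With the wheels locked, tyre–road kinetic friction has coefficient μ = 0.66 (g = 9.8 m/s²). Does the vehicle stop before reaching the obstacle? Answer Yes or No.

36 mph × 0.44704 = 16.0934 m/s.
a = μg = 0.66 × 9.8 = 6.468 m/s².
Reaction distance = 16.0934 × 0.8 = 12.875 m.
Braking distance = v²/(2a) = 258.998 / 12.936 = 20.021 m.
Total stopping distance = 12.875 + 20.021 = 32.896 m, vs 44 m available — it stops with 44 − 32.896 = 11.104 m to spare.

Yes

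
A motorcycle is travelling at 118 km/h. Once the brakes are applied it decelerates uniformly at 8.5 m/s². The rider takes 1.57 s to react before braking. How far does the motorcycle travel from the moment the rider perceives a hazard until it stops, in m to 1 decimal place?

Total stopping distance ≈ 114.7 m

118 km/h ÷ 3.6 = 32.7778 m/s.
Reaction distance = v·t_r = 32.7778 × 1.57 = 51.461 m.
Braking distance = v²/(2a) = 32.7778² / (2 × 8.500) = 1074.384 / 17.000 = 63.199 m.
Total = 51.461 + 63.199 = 114.660 m.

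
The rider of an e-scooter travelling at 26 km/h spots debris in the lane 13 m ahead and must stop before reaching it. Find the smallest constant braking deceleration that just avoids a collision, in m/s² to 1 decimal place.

26 km/h ÷ 3.6 = 7.2222 m/s.
v² = 2a·d ⇒ a = v²/(2d) = 7.2222² / (2 × 13.000) = 52.160 / 26.000 = 2.0062 m/s².

Required deceleration ≈ 2.0 m/s²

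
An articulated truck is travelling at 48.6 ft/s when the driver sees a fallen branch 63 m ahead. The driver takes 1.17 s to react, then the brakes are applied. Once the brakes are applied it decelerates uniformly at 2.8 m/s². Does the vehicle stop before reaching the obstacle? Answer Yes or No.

Yes

48.6 ft/s × 0.3048 = 14.8133 m/s.
Reaction distance = 14.8133 × 1.17 = 17.332 m.
Braking distance = v²/(2a) = 219.434 / 5.600 = 39.185 m.
Total stopping distance = 17.332 + 39.185 = 56.517 m, vs 63 m available — it stops with 63 − 56.517 = 6.483 m to spare.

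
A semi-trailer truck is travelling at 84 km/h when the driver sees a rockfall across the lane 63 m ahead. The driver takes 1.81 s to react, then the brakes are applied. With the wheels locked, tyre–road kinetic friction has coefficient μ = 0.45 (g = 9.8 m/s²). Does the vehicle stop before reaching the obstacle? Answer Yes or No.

84 km/h ÷ 3.6 = 23.3333 m/s.
a = μg = 0.45 × 9.8 = 4.410 m/s².
Reaction distance = 23.3333 × 1.81 = 42.233 m.
Braking distance = v²/(2a) = 544.443 / 8.820 = 61.728 m.
Total stopping distance = 42.233 + 61.728 = 103.961 m, vs 63 m available — it cannot stop in time and overshoots by 103.961 − 63 = 40.961 m.

No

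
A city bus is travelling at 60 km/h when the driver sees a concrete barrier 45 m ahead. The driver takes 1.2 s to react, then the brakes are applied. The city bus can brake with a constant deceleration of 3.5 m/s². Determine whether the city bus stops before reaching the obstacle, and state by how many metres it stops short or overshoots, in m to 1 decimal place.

No — it overshoots by 14.7 m

60 km/h ÷ 3.6 = 16.6667 m/s.
Reaction distance = 16.6667 × 1.2 = 20.000 m.
Braking distance = v²/(2a) = 277.779 / 7.000 = 39.683 m.
Total stopping distance = 20.000 + 39.683 = 59.683 m, vs 45 m available — it cannot stop in time and overshoots by 59.683 − 45 = 14.683 m.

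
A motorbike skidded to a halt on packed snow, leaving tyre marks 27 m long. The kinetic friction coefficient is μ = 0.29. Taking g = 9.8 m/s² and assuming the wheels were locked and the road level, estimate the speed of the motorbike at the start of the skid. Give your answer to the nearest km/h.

Deceleration a = μg = 0.29 × 9.8 = 2.842 m/s².
v = √(2a·d) = √(2 × 2.842 × 27) = √153.468 = 12.3882 m/s.
= 12.3882 × 3.6 = 44.598 km/h.

Initial speed ≈ 45 km/h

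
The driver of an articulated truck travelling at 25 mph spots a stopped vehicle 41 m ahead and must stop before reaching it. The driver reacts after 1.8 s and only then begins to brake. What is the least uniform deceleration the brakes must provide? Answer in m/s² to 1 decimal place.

25 mph × 0.44704 = 11.1760 m/s.
Distance covered during reaction = 11.1760 × 1.8 = 20.117 m.
Distance available for braking: 41 − 20.117 = 20.883 m.
v² = 2a·d ⇒ a = v²/(2d) = 11.1760² / (2 × 20.883) = 124.903 / 41.766 = 2.9905 m/s².

Required deceleration ≈ 3.0 m/s²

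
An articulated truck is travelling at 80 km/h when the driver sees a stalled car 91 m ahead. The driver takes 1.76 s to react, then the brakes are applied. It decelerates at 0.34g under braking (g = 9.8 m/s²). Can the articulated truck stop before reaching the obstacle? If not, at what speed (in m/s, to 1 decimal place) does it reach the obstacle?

80 km/h ÷ 3.6 = 22.2222 m/s.
a = 0.34 × 9.8 = 3.332 m/s².
Reaction distance = 22.2222 × 1.76 = 39.111 m.
Braking distance needed to stop: v²/(2a) = 493.826 / 6.664 = 74.104 m, so total needed = 39.111 + 74.104 = 113.215 m > 91 m — it cannot stop.
Distance remaining when braking begins: 91 − 39.111 = 51.889 m.
v² = v₀² − 2a·d = 493.826 − 2 × 3.332 × 51.889 = 148.038 m²/s².
v = √148.038 = 12.167 m/s.

No — it strikes the obstacle at 12.2 m/s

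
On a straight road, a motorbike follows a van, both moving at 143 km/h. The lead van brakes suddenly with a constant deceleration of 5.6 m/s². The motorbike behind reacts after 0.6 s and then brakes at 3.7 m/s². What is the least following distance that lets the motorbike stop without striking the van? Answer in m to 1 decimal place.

Minimum gap ≈ 96.2 m

143 km/h ÷ 3.6 = 39.7222 m/s.
Leader travels v²/(2a_L) = 1577.853 / 11.200 = 140.880 m before stopping.
Follower covers v·t_r = 39.7222 × 0.6 = 23.833 m while reacting, then v²/(2a_F) = 1577.853 / 7.400 = 213.223 m while braking, for a total of 23.833 + 213.223 = 237.056 m.
Since a_F ≤ a_L and the follower starts braking later, the follower is never slower than the leader, so the closest approach is when both have stopped.
Minimum gap = 237.056 − 140.880 = 96.176 m.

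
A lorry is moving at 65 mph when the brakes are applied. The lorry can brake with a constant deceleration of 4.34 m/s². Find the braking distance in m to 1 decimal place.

65 mph × 0.44704 = 29.0576 m/s.
Braking distance = v²/(2a) = 29.0576² / (2 × 4.340) = 844.344 / 8.680 = 97.275 m.

Braking distance ≈ 97.3 m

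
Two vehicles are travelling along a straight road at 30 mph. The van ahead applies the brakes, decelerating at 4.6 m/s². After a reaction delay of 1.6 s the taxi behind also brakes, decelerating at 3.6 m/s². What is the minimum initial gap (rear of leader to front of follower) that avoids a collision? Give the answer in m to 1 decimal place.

Minimum gap ≈ 26.9 m

30 mph × 0.44704 = 13.4112 m/s.
Leader travels v²/(2a_L) = 179.860 / 9.200 = 19.550 m before stopping.
Follower covers v·t_r = 13.4112 × 1.6 = 21.458 m while reacting, then v²/(2a_F) = 179.860 / 7.200 = 24.981 m while braking, for a total of 21.458 + 24.981 = 46.439 m.
Since a_F ≤ a_L and the follower starts braking later, the follower is never slower than the leader, so the closest approach is when both have stopped.
Minimum gap = 46.439 − 19.550 = 26.889 m.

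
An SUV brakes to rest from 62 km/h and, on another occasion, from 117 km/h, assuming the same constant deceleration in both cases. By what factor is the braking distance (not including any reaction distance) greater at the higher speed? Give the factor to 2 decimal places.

Braking distance d = v²/(2a), so with a fixed, d ∝ v².
Factor = (117/62)² = 1.8871² = 3.5611.

Factor ≈ 3.56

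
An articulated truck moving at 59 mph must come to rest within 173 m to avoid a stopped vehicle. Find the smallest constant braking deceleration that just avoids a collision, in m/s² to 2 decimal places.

59 mph × 0.44704 = 26.3754 m/s.
v² = 2a·d ⇒ a = v²/(2d) = 26.3754² / (2 × 173.000) = 695.662 / 346.000 = 2.0106 m/s².

Required deceleration ≈ 2.01 m/s²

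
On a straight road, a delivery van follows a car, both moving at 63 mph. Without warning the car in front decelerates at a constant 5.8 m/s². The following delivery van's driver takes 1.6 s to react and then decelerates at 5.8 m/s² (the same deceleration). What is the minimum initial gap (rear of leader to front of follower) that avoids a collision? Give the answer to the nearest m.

Minimum gap ≈ 45 m

63 mph × 0.44704 = 28.1635 m/s.
Leader travels v²/(2a_L) = 793.183 / 11.600 = 68.378 m before stopping.
Follower covers v·t_r = 28.1635 × 1.6 = 45.062 m while reacting, then v²/(2a_F) = 793.183 / 11.600 = 68.378 m while braking, for a total of 45.062 + 68.378 = 113.440 m.
Since a_F ≤ a_L and the follower starts braking later, the follower is never slower than the leader, so the closest approach is when both have stopped.
Minimum gap = 113.440 − 68.378 = 45.062 m.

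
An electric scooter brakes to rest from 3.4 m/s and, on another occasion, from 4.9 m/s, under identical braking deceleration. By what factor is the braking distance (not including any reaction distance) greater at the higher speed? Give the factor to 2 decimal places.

Factor ≈ 2.08

Braking distance d = v²/(2a), so with a fixed, d ∝ v².
Factor = (4.9/3.4)² = 1.4412² = 2.0771.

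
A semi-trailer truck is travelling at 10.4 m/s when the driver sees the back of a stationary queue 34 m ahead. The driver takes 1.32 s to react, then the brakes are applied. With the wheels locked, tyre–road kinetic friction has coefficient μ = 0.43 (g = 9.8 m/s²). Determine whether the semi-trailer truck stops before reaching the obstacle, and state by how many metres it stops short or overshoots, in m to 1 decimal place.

Yes — it stops 7.4 m short of the obstacle

a = μg = 0.43 × 9.8 = 4.214 m/s².
Reaction distance = 10.4000 × 1.32 = 13.728 m.
Braking distance = v²/(2a) = 108.160 / 8.428 = 12.833 m.
Total stopping distance = 13.728 + 12.833 = 26.561 m, vs 34 m available — it stops with 34 − 26.561 = 7.439 m to spare.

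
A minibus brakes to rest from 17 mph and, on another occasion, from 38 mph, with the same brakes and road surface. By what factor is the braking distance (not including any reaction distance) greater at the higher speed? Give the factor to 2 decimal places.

Factor ≈ 5.00

Braking distance d = v²/(2a), so with a fixed, d ∝ v².
Factor = (38/17)² = 2.2353² = 4.9966.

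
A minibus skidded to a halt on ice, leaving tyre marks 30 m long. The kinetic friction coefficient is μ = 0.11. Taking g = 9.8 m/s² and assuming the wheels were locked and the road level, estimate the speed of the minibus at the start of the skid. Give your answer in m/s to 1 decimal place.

Initial speed ≈ 8.0 m/s

Deceleration a = μg = 0.11 × 9.8 = 1.078 m/s².
v = √(2a·d) = √(2 × 1.078 × 30) = √64.680 = 8.0424 m/s.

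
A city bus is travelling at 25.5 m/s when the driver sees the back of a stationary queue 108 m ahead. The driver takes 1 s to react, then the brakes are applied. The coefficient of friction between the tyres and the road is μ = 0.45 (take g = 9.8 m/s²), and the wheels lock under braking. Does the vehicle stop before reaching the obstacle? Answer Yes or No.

a = μg = 0.45 × 9.8 = 4.410 m/s².
Reaction distance = 25.5000 × 1 = 25.500 m.
Braking distance = v²/(2a) = 650.250 / 8.820 = 73.724 m.
Total stopping distance = 25.500 + 73.724 = 99.224 m, vs 108 m available — it stops with 108 − 99.224 = 8.776 m to spare.

Yes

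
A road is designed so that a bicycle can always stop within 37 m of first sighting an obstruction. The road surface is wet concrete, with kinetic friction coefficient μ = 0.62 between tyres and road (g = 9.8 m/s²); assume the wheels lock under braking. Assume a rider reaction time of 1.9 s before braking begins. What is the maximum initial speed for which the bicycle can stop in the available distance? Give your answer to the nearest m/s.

Maximum speed ≈ 13 m/s

a = μg = 0.62 × 9.8 = 6.076 m/s².
Stopping distance: v·t_r + v²/(2a) = 37 with t_r = 1.9 s and a = 6.076 m/s².
So v² + 23.089 v − 449.62 = 0.
Positive root: v = −a·t_r + √((a·t_r)² + 2a·d) = −11.544 + √(133.264 + 449.62) = 12.5990 m/s.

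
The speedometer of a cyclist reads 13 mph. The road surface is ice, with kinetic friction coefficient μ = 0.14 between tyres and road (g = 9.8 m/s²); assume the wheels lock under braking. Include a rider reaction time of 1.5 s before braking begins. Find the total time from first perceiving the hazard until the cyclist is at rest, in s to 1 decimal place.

13 mph × 0.44704 = 5.8115 m/s.
a = μg = 0.14 × 9.8 = 1.372 m/s².
Braking time = v/a = 5.8115 / 1.372 = 4.236 s.
Total = 1.5 + 4.236 = 5.736 s.

Total time ≈ 5.7 s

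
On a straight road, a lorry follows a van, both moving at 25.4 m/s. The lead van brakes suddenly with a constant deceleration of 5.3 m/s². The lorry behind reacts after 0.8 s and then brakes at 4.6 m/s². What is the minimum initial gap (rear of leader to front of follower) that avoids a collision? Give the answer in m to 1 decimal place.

Minimum gap ≈ 29.6 m

Leader travels v²/(2a_L) = 645.160 / 10.600 = 60.864 m before stopping.
Follower covers v·t_r = 25.4000 × 0.8 = 20.320 m while reacting, then v²/(2a_F) = 645.160 / 9.200 = 70.126 m while braking, for a total of 20.320 + 70.126 = 90.446 m.
Since a_F ≤ a_L and the follower starts braking later, the follower is never slower than the leader, so the closest approach is when both have stopped.
Minimum gap = 90.446 − 60.864 = 29.582 m.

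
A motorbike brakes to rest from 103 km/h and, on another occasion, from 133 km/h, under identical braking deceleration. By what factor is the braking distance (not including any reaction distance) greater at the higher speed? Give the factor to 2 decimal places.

Factor ≈ 1.67

Braking distance d = v²/(2a), so with a fixed, d ∝ v².
Factor = (133/103)² = 1.2913² = 1.6675.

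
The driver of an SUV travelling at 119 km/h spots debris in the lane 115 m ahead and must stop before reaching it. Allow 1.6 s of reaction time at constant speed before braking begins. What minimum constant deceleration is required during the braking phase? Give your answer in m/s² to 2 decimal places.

Required deceleration ≈ 8.80 m/s²

119 km/h ÷ 3.6 = 33.0556 m/s.
Distance covered during reaction = 33.0556 × 1.6 = 52.889 m.
Distance available for braking: 115 − 52.889 = 62.111 m.
v² = 2a·d ⇒ a = v²/(2d) = 33.0556² / (2 × 62.111) = 1092.673 / 124.222 = 8.7961 m/s².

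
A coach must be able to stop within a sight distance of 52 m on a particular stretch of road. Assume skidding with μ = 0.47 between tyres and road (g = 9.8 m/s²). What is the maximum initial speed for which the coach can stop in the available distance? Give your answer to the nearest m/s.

a = μg = 0.47 × 9.8 = 4.606 m/s².
v²/(2a) = d ⇒ v = √(2 × 4.606 × 52) = √479.02 = 21.8865 m/s.

Maximum speed ≈ 22 m/s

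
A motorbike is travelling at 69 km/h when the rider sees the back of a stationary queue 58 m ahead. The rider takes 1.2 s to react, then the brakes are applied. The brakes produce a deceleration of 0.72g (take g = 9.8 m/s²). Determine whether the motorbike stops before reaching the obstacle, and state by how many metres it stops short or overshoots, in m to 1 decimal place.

69 km/h ÷ 3.6 = 19.1667 m/s.
a = 0.72 × 9.8 = 7.056 m/s².
Reaction distance = 19.1667 × 1.2 = 23.000 m.
Braking distance = v²/(2a) = 367.362 / 14.112 = 26.032 m.
Total stopping distance = 23.000 + 26.032 = 49.032 m, vs 58 m available — it stops with 58 − 49.032 = 8.968 m to spare.

Yes — it stops 9.0 m short of the obstacle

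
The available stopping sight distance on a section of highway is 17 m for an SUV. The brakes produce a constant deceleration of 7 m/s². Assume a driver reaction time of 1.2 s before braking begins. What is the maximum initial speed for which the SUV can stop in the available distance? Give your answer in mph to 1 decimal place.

Maximum speed ≈ 20.5 mph

Stopping distance: v·t_r + v²/(2a) = 17 with t_r = 1.2 s and a = 7.000 m/s².
So v² + 16.800 v − 238.00 = 0.
Positive root: v = −a·t_r + √((a·t_r)² + 2a·d) = −8.400 + √(70.560 + 238.00) = 9.1659 m/s.
9.1659 m/s ÷ 0.44704 = 20.504 mph.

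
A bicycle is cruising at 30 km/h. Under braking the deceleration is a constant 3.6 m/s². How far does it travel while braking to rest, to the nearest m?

30 km/h ÷ 3.6 = 8.3333 m/s.
Braking distance = v²/(2a) = 8.3333² / (2 × 3.600) = 69.444 / 7.200 = 9.645 m.

Braking distance ≈ 10 m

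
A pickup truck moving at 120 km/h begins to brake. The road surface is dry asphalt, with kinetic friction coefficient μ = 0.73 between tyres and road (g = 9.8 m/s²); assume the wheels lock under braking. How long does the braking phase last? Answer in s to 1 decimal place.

Braking time ≈ 4.7 s

120 km/h ÷ 3.6 = 33.3333 m/s.
a = μg = 0.73 × 9.8 = 7.154 m/s².
Braking time = v/a = 33.3333 / 7.154 = 4.659 s.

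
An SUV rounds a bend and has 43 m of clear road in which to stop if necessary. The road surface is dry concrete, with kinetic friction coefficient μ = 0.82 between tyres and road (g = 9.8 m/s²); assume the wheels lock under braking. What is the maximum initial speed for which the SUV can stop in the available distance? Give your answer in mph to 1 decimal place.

a = μg = 0.82 × 9.8 = 8.036 m/s².
v²/(2a) = d ⇒ v = √(2 × 8.036 × 43) = √691.10 = 26.2888 m/s.
26.2888 m/s ÷ 0.44704 = 58.806 mph.

Maximum speed ≈ 58.8 mph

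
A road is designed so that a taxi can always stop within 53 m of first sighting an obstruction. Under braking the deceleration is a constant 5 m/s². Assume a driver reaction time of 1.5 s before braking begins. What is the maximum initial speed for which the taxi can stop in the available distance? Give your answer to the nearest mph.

Maximum speed ≈ 37 mph

Stopping distance: v·t_r + v²/(2a) = 53 with t_r = 1.5 s and a = 5.000 m/s².
So v² + 15.000 v − 530.00 = 0.
Positive root: v = −a·t_r + √((a·t_r)² + 2a·d) = −7.500 + √(56.250 + 530.00) = 16.7126 m/s.
16.7126 m/s ÷ 0.44704 = 37.385 mph.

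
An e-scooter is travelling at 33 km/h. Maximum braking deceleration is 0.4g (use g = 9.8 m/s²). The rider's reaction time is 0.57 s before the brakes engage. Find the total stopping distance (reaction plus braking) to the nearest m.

33 km/h ÷ 3.6 = 9.1667 m/s.
a = 0.4 × 9.8 = 3.920 m/s².
Reaction distance = v·t_r = 9.1667 × 0.57 = 5.225 m.
Braking distance = v²/(2a) = 9.1667² / (2 × 3.920) = 84.028 / 7.840 = 10.718 m.
Total = 5.225 + 10.718 = 15.943 m.

Total stopping distance ≈ 16 m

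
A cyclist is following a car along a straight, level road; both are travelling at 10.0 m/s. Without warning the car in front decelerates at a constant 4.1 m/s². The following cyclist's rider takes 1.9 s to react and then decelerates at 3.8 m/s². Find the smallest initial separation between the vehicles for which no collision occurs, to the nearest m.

Minimum gap ≈ 20 m

Leader travels v²/(2a_L) = 100.000 / 8.200 = 12.195 m before stopping.
Follower covers v·t_r = 10.0000 × 1.9 = 19.000 m while reacting, then v²/(2a_F) = 100.000 / 7.600 = 13.158 m while braking, for a total of 19.000 + 13.158 = 32.158 m.
Since a_F ≤ a_L and the follower starts braking later, the follower is never slower than the leader, so the closest approach is when both have stopped.
Minimum gap = 32.158 − 12.195 = 19.963 m.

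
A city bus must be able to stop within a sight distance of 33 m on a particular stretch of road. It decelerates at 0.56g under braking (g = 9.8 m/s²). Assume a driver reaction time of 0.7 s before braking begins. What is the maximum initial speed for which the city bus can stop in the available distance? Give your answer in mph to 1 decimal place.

a = 0.56 × 9.8 = 5.488 m/s².
Stopping distance: v·t_r + v²/(2a) = 33 with t_r = 0.7 s and a = 5.488 m/s².
So v² + 7.683 v − 362.21 = 0.
Positive root: v = −a·t_r + √((a·t_r)² + 2a·d) = −3.842 + √(14.761 + 362.21) = 15.5737 m/s.
15.5737 m/s ÷ 0.44704 = 34.837 mph.

Maximum speed ≈ 34.8 mph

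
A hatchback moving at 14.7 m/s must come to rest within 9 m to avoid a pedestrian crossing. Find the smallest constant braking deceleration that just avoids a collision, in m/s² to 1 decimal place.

v² = 2a·d ⇒ a = v²/(2d) = 14.7000² / (2 × 9.000) = 216.090 / 18.000 = 12.0050 m/s².

Required deceleration ≈ 12.0 m/s²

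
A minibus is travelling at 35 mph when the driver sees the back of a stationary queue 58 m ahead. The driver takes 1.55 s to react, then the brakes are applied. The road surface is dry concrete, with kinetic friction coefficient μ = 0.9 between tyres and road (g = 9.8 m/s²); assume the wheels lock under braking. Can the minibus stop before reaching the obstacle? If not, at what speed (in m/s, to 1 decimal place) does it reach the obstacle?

35 mph × 0.44704 = 15.6464 m/s.
a = μg = 0.9 × 9.8 = 8.820 m/s².
Reaction distance = 15.6464 × 1.55 = 24.252 m.
Braking distance = v²/(2a) = 244.810 / 17.640 = 13.878 m.
Total stopping distance = 24.252 + 13.878 = 38.130 m, vs 58 m available — it stops with 58 − 38.130 = 19.870 m to spare.

Yes — it stops about 19.9 m short of the obstacle, so it never reaches it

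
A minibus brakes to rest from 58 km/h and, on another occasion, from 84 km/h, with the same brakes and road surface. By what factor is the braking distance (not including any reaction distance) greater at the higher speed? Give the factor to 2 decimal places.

Braking distance d = v²/(2a), so with a fixed, d ∝ v².
Factor = (84/58)² = 1.4483² = 2.0976.

Factor ≈ 2.10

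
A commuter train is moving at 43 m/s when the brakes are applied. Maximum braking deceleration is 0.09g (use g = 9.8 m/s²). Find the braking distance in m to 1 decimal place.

Braking distance ≈ 1048.2 m

a = 0.09 × 9.8 = 0.882 m/s².
Braking distance = v²/(2a) = 43.0000² / (2 × 0.882) = 1849.000 / 1.764 = 1048.186 m.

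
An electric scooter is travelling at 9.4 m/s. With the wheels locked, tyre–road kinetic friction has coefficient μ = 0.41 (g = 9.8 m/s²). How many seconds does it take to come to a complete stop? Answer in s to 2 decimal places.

a = μg = 0.41 × 9.8 = 4.018 m/s².
Braking time = v/a = 9.4000 / 4.018 = 2.339 s.

Braking time ≈ 2.34 s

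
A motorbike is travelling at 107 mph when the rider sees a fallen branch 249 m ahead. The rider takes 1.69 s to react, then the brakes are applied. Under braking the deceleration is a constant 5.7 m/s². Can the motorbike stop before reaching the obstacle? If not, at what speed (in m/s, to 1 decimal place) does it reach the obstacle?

107 mph × 0.44704 = 47.8333 m/s.
Reaction distance = 47.8333 × 1.69 = 80.838 m.
Braking distance needed to stop: v²/(2a) = 2288.025 / 11.400 = 200.704 m, so total needed = 80.838 + 200.704 = 281.542 m > 249 m — it cannot stop.
Distance remaining when braking begins: 249 − 80.838 = 168.162 m.
v² = v₀² − 2a·d = 2288.025 − 2 × 5.700 × 168.162 = 370.978 m²/s².
v = √370.978 = 19.261 m/s.

No — it strikes the obstacle at 19.3 m/s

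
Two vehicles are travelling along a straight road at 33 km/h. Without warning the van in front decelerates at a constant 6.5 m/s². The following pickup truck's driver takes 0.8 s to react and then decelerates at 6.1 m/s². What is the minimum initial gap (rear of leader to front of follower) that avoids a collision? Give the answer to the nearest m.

33 km/h ÷ 3.6 = 9.1667 m/s.
Leader travels v²/(2a_L) = 84.028 / 13.000 = 6.464 m before stopping.
Follower covers v·t_r = 9.1667 × 0.8 = 7.333 m while reacting, then v²/(2a_F) = 84.028 / 12.200 = 6.888 m while braking, for a total of 7.333 + 6.888 = 14.221 m.
Since a_F ≤ a_L and the follower starts braking later, the follower is never slower than the leader, so the closest approach is when both have stopped.
Minimum gap = 14.221 − 6.464 = 7.757 m.

Minimum gap ≈ 8 m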